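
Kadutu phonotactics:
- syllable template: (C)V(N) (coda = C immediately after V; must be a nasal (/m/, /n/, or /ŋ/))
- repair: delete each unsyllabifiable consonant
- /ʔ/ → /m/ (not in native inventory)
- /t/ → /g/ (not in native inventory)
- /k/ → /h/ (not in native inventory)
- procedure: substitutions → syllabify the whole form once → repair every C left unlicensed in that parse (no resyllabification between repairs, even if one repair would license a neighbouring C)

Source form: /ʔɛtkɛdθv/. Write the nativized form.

mɛhɛ

Substitution: /ʔ/ → /m/, /t/ → /g/, /k/ → /h/, giving /mɛghɛdθv/.
Under (C)V(N), the unsyllabifiable consonants are /g/, /d/, /θ/, /v/ (only a nasal (/m/, /n/, or /ŋ/) is licensed in coda position; onsets are limited to one consonant).
Deleting the stranded consonants removes /g/, /d/, /θ/, /v/.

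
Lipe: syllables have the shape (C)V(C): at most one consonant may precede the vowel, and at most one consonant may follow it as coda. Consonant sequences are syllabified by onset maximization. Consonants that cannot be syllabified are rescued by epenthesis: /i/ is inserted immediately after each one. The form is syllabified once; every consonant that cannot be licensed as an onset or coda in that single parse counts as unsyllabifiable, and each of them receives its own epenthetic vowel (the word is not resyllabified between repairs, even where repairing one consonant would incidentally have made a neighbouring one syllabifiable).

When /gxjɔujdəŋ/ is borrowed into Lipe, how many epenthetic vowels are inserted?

2

The unsyllabifiable consonants are /g/, /x/; each receives one epenthetic vowel.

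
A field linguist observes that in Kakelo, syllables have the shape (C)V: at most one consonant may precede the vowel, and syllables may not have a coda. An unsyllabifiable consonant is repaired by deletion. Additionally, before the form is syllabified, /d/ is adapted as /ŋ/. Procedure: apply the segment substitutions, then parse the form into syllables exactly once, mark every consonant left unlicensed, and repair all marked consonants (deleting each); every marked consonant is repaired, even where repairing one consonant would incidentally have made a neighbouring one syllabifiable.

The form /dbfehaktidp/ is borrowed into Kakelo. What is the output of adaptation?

Substitution: /d/ → /ŋ/, giving /ŋbfehaktiŋp/.
The consonants /ŋ/, /b/, /k/, /ŋ/, /p/ cannot be parsed into a legal (C)V syllable (no codas are permitted; onsets are limited to one consonant).
Deletion applies to /ŋ/, /b/, /k/, /ŋ/, /p/.

fehati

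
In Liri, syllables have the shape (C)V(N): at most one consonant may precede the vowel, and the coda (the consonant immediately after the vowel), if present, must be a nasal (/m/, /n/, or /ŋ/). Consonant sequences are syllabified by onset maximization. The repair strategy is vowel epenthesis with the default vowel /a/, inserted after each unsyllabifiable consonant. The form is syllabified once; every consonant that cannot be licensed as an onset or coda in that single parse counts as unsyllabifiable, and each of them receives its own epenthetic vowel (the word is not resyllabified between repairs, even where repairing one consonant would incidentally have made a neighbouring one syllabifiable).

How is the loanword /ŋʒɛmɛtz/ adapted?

Under (C)V(N), the unsyllabifiable consonants are /ŋ/, /t/, /z/ (only a nasal (/m/, /n/, or /ŋ/) is licensed in coda position; onsets are limited to one consonant).
Each unlicensed consonant becomes the onset of a new syllable: /ŋ/ → /ŋa/, /t/ → /ta/, /z/ → /za/.

ŋaʒɛmɛtaza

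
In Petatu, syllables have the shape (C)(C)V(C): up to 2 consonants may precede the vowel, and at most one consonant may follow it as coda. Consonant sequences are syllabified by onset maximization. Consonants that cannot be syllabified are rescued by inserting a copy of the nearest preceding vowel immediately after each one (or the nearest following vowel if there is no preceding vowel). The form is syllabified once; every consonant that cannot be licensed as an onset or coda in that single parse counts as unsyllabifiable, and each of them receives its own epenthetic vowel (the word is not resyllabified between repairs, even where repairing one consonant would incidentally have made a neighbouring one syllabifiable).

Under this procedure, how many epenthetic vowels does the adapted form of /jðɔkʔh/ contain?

2

The unsyllabifiable consonants are /ʔ/, /h/; each receives one epenthetic vowel.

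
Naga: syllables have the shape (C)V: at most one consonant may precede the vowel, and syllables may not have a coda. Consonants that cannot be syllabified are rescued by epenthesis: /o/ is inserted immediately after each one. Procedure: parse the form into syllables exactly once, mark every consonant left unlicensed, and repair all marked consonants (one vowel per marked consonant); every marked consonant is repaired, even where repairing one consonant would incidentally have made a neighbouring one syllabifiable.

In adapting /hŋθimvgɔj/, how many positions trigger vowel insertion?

5

The unsyllabifiable consonants are /h/, /ŋ/, /m/, /v/, /j/; each receives one epenthetic vowel.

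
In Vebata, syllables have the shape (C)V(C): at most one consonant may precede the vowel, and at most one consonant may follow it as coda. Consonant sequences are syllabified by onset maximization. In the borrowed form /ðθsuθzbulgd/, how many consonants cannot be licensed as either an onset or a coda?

5

Under (C)V(C), the unsyllabifiable consonants are /ð/, /θ/, /z/, /g/, /d/ (at most one coda consonant is licensed; onsets are limited to one consonant).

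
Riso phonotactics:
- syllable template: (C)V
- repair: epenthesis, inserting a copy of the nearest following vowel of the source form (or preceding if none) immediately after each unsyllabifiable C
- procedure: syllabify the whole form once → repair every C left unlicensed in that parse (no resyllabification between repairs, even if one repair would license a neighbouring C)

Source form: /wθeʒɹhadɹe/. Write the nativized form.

weθeʒaɹahadeɹe

Syllabifying with onset maximization leaves /w/, /ʒ/, /ɹ/, /d/ stranded (no codas are permitted; onsets are limited to one consonant).
Epenthesis after each stranded consonant: /w/ → /we/, /ʒ/ → /ʒa/, /ɹ/ → /ɹa/, /d/ → /de/.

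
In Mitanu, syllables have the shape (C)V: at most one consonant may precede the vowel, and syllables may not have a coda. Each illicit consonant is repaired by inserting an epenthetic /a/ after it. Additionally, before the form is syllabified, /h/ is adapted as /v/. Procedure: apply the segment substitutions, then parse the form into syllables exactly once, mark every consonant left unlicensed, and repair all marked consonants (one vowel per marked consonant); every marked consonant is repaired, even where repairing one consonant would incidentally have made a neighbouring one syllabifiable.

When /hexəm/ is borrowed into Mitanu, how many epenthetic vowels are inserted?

After substitution the input is /vexəm/.
The unsyllabifiable consonants are /m/; each receives one epenthetic vowel.

1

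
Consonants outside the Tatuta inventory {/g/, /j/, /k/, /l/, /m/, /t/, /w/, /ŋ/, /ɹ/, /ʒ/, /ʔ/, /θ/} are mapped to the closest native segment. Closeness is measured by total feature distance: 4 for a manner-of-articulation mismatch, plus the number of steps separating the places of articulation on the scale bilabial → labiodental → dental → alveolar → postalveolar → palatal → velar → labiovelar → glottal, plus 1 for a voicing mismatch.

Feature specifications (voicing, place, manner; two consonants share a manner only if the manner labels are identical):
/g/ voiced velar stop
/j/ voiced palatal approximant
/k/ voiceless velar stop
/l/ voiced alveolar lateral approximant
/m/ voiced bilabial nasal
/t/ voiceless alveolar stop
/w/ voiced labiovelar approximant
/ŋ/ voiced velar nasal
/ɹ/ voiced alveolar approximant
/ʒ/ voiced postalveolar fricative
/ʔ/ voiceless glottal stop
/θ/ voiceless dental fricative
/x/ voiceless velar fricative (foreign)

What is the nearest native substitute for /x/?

/ʒ/ is closest: same manner (fricative), place distance 2 (velar→postalveolar), voicing differs (+1); total 3. Next closest is /k/ at distance 4.

ʒ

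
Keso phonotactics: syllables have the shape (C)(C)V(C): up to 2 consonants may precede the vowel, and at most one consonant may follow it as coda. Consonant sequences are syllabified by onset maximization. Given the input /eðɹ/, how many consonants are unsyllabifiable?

1

Under (C)(C)V(C), the unsyllabifiable consonants are /ɹ/ (at most one coda consonant is licensed; onsets may contain at most 2 consonants).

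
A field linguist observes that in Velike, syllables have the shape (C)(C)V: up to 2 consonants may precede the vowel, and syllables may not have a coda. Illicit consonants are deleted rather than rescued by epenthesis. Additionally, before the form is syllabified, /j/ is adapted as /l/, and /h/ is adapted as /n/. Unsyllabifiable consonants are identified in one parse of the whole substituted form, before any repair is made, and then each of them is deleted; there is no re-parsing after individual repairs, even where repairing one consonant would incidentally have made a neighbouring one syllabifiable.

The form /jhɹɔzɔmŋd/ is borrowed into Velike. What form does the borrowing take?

nɹɔzɔ

Substitution: /j/ → /l/, /h/ → /n/, giving /lnɹɔzɔmŋd/.
The consonants /l/, /m/, /ŋ/, /d/ cannot be parsed into a legal (C)(C)V syllable (no codas are permitted; onsets may contain at most 2 consonants).
Each unlicensed consonant is deleted: /l/, /m/, /ŋ/, /d/.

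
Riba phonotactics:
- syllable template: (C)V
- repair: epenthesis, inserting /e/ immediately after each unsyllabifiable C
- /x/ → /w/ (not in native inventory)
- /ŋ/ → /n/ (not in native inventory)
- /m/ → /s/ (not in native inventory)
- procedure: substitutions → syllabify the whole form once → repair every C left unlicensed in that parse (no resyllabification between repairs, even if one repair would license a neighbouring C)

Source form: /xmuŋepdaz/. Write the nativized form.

Substitution: /x/ → /w/, /m/ → /s/, /ŋ/ → /n/, giving /wsunepdaz/.
Under (C)V, the unsyllabifiable consonants are /w/, /p/, /z/ (no codas are permitted; onsets are limited to one consonant).
Epenthesis after each stranded consonant: /w/ → /we/, /p/ → /pe/, /z/ → /ze/.

wesunepedaze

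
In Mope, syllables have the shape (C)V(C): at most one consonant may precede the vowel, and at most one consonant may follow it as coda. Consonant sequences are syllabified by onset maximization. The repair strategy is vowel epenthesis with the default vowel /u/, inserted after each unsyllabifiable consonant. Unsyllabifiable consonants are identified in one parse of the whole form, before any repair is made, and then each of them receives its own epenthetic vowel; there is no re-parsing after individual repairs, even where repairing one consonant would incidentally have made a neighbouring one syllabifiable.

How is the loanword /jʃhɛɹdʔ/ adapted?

Under (C)V(C), the unsyllabifiable consonants are /j/, /ʃ/, /d/, /ʔ/ (at most one coda consonant is licensed; onsets are limited to one consonant).
Inserting the epenthetic vowel yields /j/ → /ju/, /ʃ/ → /ʃu/, /d/ → /du/, /ʔ/ → /ʔu/.

juʃuhɛɹduʔu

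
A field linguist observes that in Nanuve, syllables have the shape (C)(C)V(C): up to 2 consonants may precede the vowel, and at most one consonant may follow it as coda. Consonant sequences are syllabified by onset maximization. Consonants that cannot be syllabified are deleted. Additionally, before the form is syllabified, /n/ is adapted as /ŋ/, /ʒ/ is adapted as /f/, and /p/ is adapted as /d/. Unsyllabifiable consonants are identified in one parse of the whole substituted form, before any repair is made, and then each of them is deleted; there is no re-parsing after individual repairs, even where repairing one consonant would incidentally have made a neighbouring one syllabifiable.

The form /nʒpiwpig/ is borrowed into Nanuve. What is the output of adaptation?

fdiwdig

Substitution: /n/ → /ŋ/, /ʒ/ → /f/, /p/ → /d/, giving /ŋfdiwdig/.
The consonants /ŋ/ cannot be parsed into a legal (C)(C)V(C) syllable (at most one coda consonant is licensed; onsets may contain at most 2 consonants).
Deletion applies to /ŋ/.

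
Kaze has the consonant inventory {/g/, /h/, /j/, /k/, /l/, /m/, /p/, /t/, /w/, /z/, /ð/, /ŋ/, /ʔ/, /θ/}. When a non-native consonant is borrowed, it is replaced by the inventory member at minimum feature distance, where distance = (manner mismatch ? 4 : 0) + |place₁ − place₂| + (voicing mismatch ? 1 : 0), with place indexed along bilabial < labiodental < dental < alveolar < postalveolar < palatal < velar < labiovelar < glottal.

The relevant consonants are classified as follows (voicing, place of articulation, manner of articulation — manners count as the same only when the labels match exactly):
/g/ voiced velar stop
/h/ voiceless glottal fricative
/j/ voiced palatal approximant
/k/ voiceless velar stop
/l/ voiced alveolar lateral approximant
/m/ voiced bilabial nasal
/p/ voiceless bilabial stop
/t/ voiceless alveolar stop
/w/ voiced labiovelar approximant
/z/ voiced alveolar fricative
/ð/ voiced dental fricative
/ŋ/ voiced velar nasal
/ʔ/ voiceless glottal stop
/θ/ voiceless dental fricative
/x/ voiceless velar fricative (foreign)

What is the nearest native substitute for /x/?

h

/h/ is closest: same manner (fricative), place distance 2 (velar→glottal), same voicing; total 2. Next closest is /k/ at distance 4.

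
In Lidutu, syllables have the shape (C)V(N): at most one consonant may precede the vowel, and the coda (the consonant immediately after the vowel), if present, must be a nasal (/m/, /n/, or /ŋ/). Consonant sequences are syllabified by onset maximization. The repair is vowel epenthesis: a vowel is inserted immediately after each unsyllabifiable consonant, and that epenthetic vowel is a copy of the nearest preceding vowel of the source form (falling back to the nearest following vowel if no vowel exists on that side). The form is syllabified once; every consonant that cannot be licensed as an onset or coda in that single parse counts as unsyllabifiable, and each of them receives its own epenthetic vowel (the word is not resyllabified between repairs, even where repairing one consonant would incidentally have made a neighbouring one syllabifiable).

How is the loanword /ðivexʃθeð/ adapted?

ðivexeʃeθeðe

The consonants /x/, /ʃ/, /ð/ cannot be parsed into a legal (C)V(N) syllable (only a nasal (/m/, /n/, or /ŋ/) is licensed in coda position; onsets are limited to one consonant).
Each unlicensed consonant becomes the onset of a new syllable: /x/ → /xe/, /ʃ/ → /ʃe/, /ð/ → /ðe/.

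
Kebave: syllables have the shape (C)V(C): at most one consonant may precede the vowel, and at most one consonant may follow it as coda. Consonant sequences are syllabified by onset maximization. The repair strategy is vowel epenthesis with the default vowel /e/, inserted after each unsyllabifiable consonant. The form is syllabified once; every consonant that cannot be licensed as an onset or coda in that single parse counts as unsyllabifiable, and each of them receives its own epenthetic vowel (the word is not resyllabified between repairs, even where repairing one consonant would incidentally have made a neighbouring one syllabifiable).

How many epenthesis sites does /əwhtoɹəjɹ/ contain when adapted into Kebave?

2

The unsyllabifiable consonants are /h/, /ɹ/; each receives one epenthetic vowel.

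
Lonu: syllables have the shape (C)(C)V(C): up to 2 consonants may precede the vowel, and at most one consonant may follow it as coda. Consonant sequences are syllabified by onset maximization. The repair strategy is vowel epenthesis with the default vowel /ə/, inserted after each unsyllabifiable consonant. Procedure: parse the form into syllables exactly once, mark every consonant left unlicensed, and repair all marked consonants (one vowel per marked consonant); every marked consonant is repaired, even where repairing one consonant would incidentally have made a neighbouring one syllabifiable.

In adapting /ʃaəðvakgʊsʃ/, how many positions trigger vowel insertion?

1

The unsyllabifiable consonants are /ʃ/; each receives one epenthetic vowel.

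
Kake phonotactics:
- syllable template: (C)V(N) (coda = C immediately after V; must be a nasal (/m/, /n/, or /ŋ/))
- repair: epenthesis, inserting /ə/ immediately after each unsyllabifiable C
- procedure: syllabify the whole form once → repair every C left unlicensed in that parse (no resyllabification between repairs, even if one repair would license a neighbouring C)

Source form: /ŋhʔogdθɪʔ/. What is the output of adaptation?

Under (C)V(N), the unsyllabifiable consonants are /ŋ/, /h/, /g/, /d/, /ʔ/ (only a nasal (/m/, /n/, or /ŋ/) is licensed in coda position; onsets are limited to one consonant).
Epenthesis after each stranded consonant: /ŋ/ → /ŋə/, /h/ → /hə/, /g/ → /gə/, /d/ → /də/, /ʔ/ → /ʔə/.

ŋəhəʔogədəθɪʔə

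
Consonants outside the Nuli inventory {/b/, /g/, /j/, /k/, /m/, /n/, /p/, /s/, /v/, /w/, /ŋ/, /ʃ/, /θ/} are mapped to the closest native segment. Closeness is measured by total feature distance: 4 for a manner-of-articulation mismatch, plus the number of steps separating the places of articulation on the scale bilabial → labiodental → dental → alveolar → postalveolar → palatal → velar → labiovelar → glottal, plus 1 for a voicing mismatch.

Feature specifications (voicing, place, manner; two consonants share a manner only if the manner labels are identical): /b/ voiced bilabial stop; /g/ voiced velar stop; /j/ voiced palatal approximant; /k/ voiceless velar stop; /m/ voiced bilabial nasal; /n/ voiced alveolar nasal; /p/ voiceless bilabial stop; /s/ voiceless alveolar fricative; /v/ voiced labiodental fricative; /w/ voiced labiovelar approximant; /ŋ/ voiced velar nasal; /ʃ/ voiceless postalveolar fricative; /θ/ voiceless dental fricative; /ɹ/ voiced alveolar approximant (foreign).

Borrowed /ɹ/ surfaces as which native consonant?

j

/j/ is closest: same manner (approximant), place distance 2 (alveolar→palatal), same voicing; total 2. Next closest is /n/ at distance 4.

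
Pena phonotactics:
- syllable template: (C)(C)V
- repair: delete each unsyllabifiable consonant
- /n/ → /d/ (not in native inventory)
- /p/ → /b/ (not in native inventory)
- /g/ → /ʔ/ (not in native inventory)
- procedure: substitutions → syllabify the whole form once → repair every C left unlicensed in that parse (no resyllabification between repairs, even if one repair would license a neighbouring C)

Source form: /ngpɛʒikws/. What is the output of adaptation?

Substitution: /n/ → /d/, /g/ → /ʔ/, /p/ → /b/, giving /dʔbɛʒikws/.
Under (C)(C)V, the unsyllabifiable consonants are /d/, /k/, /w/, /s/ (no codas are permitted; onsets may contain at most 2 consonants).
Each unlicensed consonant is deleted: /d/, /k/, /w/, /s/.

ʔbɛʒi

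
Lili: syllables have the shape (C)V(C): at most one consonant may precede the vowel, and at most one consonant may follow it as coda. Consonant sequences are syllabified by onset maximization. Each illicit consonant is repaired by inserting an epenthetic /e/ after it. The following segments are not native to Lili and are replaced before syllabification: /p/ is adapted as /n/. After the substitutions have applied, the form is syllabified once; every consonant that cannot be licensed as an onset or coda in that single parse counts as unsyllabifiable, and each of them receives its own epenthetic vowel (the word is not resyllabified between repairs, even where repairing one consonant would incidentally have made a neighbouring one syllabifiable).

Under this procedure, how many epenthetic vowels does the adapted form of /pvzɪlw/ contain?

After substitution the input is /nvzɪlw/.
The unsyllabifiable consonants are /n/, /v/, /w/; each receives one epenthetic vowel.

3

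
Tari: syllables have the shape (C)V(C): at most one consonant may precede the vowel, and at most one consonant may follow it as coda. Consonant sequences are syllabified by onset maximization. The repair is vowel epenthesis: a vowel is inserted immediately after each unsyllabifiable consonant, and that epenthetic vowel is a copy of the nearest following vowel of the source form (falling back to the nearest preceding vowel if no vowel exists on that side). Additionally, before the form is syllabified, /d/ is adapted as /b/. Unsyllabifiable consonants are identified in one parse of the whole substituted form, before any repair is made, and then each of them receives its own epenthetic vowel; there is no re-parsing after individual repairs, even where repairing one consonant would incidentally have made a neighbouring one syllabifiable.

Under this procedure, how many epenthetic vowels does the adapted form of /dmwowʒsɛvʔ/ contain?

4

After substitution the input is /bmwowʒsɛvʔ/.
The unsyllabifiable consonants are /b/, /m/, /ʒ/, /ʔ/; each receives one epenthetic vowel.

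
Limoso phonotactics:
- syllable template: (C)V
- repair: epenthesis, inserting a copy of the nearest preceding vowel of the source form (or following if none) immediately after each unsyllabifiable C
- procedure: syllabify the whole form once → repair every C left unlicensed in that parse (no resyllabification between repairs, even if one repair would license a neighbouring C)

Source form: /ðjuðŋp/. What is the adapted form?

Syllabifying with onset maximization leaves /ð/, /ð/, /ŋ/, /p/ stranded (no codas are permitted; onsets are limited to one consonant).
Epenthesis after each stranded consonant: /ð/ → /ðu/, /ð/ → /ðu/, /ŋ/ → /ŋu/, /p/ → /pu/.

ðujuðuŋupu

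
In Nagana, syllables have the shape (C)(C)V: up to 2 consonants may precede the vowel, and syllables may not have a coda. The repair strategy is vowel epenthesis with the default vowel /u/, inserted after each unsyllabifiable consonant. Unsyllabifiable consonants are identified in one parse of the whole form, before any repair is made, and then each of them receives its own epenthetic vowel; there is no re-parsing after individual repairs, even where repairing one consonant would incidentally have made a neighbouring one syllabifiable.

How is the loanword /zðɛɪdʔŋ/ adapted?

The consonants /d/, /ʔ/, /ŋ/ cannot be parsed into a legal (C)(C)V syllable (no codas are permitted; onsets may contain at most 2 consonants).
Epenthesis after each stranded consonant: /d/ → /du/, /ʔ/ → /ʔu/, /ŋ/ → /ŋu/.

zðɛɪduʔuŋu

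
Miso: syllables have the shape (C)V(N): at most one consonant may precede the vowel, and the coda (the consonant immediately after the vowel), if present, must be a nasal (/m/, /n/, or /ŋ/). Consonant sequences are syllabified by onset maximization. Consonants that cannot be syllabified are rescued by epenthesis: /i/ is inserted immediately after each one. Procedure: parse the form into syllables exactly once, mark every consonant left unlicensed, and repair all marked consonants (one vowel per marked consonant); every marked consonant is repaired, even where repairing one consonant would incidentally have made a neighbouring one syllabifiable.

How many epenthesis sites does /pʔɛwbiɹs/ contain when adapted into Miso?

4

The unsyllabifiable consonants are /p/, /w/, /ɹ/, /s/; each receives one epenthetic vowel.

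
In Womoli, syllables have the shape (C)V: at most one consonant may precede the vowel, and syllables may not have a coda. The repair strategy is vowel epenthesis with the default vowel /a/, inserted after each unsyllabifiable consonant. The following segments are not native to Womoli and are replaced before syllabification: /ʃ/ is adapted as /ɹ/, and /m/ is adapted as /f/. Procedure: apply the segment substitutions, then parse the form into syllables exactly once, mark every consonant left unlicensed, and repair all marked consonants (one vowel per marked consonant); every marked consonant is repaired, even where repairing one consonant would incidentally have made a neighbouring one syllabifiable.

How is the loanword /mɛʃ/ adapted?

fɛɹa

Substitution: /m/ → /f/, /ʃ/ → /ɹ/, giving /fɛɹ/.
Syllabifying with onset maximization leaves /ɹ/ stranded (no codas are permitted; onsets are limited to one consonant).
Each unlicensed consonant becomes the onset of a new syllable: /ɹ/ → /ɹa/.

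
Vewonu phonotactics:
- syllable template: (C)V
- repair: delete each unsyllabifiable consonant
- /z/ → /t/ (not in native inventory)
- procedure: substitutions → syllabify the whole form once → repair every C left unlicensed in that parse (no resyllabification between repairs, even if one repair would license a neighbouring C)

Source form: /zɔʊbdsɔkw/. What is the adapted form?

tɔʊsɔ

Substitution: /z/ → /t/, giving /tɔʊbdsɔkw/.
The consonants /b/, /d/, /k/, /w/ cannot be parsed into a legal (C)V syllable (no codas are permitted; onsets are limited to one consonant).
Deleting the stranded consonants removes /b/, /d/, /k/, /w/.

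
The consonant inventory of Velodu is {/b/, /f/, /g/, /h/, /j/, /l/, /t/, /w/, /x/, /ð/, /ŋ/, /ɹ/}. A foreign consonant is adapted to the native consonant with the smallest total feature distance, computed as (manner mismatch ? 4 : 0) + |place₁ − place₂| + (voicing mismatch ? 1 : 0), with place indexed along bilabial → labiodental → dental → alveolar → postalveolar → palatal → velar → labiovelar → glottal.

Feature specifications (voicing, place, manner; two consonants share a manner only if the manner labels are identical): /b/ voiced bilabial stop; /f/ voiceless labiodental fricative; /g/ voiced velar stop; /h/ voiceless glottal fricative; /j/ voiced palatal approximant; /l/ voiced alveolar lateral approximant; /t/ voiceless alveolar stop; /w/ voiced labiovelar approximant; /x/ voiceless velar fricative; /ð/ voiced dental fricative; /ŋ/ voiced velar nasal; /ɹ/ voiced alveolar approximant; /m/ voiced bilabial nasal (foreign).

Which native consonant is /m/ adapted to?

/b/ is closest: manner differs (nasal→stop, +4), place distance 0 (bilabial→bilabial), same voicing; total 4. Next closest is /f/ at distance 6.

b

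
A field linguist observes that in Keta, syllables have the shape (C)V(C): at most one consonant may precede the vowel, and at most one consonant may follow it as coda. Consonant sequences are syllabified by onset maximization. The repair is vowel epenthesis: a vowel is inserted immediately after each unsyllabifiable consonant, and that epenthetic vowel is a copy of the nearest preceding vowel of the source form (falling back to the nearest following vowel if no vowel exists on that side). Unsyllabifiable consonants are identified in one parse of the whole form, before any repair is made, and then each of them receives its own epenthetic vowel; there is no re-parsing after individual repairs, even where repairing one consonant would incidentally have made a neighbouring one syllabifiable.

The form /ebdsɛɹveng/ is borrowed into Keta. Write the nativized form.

ebdesɛɹvenge

The consonants /d/, /g/ cannot be parsed into a legal (C)V(C) syllable (at most one coda consonant is licensed; onsets are limited to one consonant).
Epenthesis after each stranded consonant: /d/ → /de/, /g/ → /ge/.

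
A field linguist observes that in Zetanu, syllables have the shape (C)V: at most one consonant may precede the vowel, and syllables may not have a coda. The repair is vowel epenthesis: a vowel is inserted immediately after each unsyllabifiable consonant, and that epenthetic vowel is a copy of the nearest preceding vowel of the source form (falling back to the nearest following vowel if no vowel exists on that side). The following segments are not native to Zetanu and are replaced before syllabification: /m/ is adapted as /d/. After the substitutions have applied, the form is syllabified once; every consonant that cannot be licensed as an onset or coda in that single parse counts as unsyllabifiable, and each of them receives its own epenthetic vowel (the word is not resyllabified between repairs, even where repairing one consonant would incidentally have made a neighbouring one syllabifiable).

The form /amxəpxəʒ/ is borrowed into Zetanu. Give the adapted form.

Substitution: /m/ → /d/, giving /adxəpxəʒ/.
Syllabifying with onset maximization leaves /d/, /p/, /ʒ/ stranded (no codas are permitted; onsets are limited to one consonant).
Inserting the epenthetic vowel yields /d/ → /da/, /p/ → /pə/, /ʒ/ → /ʒə/.

adaxəpəxəʒə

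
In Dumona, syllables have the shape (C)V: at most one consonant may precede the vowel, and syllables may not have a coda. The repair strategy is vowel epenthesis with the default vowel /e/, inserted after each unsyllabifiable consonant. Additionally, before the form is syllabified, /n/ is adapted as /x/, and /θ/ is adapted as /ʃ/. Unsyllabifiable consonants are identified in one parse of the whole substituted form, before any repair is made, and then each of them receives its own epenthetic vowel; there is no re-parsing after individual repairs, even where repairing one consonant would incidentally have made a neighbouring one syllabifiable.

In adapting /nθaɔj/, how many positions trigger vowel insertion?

2

After substitution the input is /xʃaɔj/.
The unsyllabifiable consonants are /x/, /j/; each receives one epenthetic vowel.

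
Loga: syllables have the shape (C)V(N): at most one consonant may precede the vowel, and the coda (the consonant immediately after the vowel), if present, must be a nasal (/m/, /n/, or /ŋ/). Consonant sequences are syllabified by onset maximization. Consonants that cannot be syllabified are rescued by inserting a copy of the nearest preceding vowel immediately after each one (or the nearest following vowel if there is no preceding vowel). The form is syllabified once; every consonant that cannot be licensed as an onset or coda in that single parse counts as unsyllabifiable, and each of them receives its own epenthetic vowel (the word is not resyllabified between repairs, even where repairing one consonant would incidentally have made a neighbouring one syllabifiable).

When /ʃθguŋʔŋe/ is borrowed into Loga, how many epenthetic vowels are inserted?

3

The unsyllabifiable consonants are /ʃ/, /θ/, /ʔ/; each receives one epenthetic vowel.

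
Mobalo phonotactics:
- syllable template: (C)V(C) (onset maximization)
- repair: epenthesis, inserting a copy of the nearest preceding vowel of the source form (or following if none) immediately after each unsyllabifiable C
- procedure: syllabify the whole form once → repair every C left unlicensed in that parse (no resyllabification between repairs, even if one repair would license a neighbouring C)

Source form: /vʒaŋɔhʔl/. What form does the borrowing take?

vaʒaŋɔhʔɔlɔ

The consonants /v/, /ʔ/, /l/ cannot be parsed into a legal (C)V(C) syllable (at most one coda consonant is licensed; onsets are limited to one consonant).
Inserting the epenthetic vowel yields /v/ → /va/, /ʔ/ → /ʔɔ/, /l/ → /lɔ/.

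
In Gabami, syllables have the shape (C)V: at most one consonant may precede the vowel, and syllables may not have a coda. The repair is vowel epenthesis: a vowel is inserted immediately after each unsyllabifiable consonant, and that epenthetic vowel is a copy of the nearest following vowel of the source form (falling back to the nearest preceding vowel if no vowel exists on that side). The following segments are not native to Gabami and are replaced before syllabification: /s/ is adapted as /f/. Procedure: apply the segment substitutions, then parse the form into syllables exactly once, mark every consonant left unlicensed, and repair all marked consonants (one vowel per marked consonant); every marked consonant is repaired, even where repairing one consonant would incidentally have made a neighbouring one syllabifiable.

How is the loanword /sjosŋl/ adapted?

Substitution: /s/ → /f/, giving /fjofŋl/.
Syllabifying with onset maximization leaves /f/, /f/, /ŋ/, /l/ stranded (no codas are permitted; onsets are limited to one consonant).
Epenthesis after each stranded consonant: /f/ → /fo/, /f/ → /fo/, /ŋ/ → /ŋo/, /l/ → /lo/.

fojofoŋolo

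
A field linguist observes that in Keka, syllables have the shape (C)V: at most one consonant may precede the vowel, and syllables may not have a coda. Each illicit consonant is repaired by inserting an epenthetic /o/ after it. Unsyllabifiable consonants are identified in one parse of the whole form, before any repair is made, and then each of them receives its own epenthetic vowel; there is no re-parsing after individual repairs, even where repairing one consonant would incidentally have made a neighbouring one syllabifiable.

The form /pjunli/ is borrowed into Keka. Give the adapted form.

pojunoli

Under (C)V, the unsyllabifiable consonants are /p/, /n/ (no codas are permitted; onsets are limited to one consonant).
Each unlicensed consonant becomes the onset of a new syllable: /p/ → /po/, /n/ → /no/.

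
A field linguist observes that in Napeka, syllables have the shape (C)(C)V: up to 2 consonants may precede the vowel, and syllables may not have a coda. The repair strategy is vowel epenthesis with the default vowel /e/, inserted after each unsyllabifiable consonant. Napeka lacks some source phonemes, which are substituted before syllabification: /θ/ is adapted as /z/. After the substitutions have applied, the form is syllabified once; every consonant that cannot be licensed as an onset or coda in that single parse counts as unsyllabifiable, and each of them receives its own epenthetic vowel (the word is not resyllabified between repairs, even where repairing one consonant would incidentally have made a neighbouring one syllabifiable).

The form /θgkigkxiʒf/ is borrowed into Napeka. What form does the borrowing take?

zegkigekxiʒefe

Substitution: /θ/ → /z/, giving /zgkigkxiʒf/.
Under (C)(C)V, the unsyllabifiable consonants are /z/, /g/, /ʒ/, /f/ (no codas are permitted; onsets may contain at most 2 consonants).
Epenthesis after each stranded consonant: /z/ → /ze/, /g/ → /ge/, /ʒ/ → /ʒe/, /f/ → /fe/.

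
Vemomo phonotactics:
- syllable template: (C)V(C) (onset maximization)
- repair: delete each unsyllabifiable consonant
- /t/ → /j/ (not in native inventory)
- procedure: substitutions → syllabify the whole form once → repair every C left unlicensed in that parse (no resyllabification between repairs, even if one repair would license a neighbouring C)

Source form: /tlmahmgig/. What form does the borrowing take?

Substitution: /t/ → /j/, giving /jlmahmgig/.
Under (C)V(C), the unsyllabifiable consonants are /j/, /l/, /m/ (at most one coda consonant is licensed; onsets are limited to one consonant).
Deletion applies to /j/, /l/, /m/.

mahgig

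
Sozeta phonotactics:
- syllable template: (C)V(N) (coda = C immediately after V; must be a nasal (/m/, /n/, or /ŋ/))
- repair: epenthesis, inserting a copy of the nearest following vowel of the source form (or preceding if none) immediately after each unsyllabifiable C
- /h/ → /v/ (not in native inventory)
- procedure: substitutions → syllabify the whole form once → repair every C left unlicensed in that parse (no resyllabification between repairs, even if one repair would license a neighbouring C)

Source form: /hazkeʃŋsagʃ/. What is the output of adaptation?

vazekeʃaŋasagaʃa

Substitution: /h/ → /v/, giving /vazkeʃŋsagʃ/.
Under (C)V(N), the unsyllabifiable consonants are /z/, /ʃ/, /ŋ/, /g/, /ʃ/ (only a nasal (/m/, /n/, or /ŋ/) is licensed in coda position; onsets are limited to one consonant).
Epenthesis after each stranded consonant: /z/ → /ze/, /ʃ/ → /ʃa/, /ŋ/ → /ŋa/, /g/ → /ga/, /ʃ/ → /ʃa/.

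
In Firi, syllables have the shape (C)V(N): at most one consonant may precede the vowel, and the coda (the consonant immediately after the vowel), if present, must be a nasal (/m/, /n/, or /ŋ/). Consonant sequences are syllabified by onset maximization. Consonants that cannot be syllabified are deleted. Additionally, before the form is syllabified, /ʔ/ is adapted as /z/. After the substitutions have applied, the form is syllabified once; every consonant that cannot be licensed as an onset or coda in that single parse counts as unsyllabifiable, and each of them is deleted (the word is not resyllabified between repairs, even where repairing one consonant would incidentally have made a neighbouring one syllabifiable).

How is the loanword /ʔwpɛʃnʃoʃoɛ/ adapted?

pɛʃoʃoɛ

Substitution: /ʔ/ → /z/, giving /zwpɛʃnʃoʃoɛ/.
Syllabifying with onset maximization leaves /z/, /w/, /ʃ/, /n/ stranded (only a nasal (/m/, /n/, or /ŋ/) is licensed in coda position; onsets are limited to one consonant).
Each unlicensed consonant is deleted: /z/, /w/, /ʃ/, /n/.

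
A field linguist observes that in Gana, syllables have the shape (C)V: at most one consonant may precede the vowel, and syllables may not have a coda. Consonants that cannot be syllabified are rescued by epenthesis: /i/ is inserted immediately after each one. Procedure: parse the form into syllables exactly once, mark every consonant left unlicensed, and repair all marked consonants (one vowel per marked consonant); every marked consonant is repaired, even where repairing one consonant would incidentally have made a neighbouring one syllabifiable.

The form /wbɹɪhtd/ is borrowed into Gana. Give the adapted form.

The consonants /w/, /b/, /h/, /t/, /d/ cannot be parsed into a legal (C)V syllable (no codas are permitted; onsets are limited to one consonant).
Inserting the epenthetic vowel yields /w/ → /wi/, /b/ → /bi/, /h/ → /hi/, /t/ → /ti/, /d/ → /di/.

wibiɹɪhitidi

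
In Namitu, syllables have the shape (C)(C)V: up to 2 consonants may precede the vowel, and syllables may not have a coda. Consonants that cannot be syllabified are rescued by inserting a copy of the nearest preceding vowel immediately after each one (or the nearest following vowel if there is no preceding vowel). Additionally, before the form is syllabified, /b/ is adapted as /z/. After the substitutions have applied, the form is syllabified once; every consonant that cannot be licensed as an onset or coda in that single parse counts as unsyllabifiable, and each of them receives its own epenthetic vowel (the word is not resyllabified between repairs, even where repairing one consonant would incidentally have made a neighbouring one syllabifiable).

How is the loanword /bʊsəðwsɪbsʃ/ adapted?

zʊsəðəwsɪzɪsɪʃɪ

Substitution: /b/ → /z/, giving /zʊsəðwsɪzsʃ/.
Syllabifying with onset maximization leaves /ð/, /z/, /s/, /ʃ/ stranded (no codas are permitted; onsets may contain at most 2 consonants).
Epenthesis after each stranded consonant: /ð/ → /ðə/, /z/ → /zɪ/, /s/ → /sɪ/, /ʃ/ → /ʃɪ/.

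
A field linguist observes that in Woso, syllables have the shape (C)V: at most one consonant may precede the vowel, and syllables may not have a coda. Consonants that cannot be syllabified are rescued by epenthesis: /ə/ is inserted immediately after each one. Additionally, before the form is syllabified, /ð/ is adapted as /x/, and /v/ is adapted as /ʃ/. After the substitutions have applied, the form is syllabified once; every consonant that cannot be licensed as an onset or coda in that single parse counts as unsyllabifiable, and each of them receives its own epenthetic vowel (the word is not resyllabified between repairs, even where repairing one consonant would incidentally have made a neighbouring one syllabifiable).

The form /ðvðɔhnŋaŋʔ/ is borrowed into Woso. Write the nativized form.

Substitution: /ð/ → /x/, /v/ → /ʃ/, giving /xʃxɔhnŋaŋʔ/.
Under (C)V, the unsyllabifiable consonants are /x/, /ʃ/, /h/, /n/, /ŋ/, /ʔ/ (no codas are permitted; onsets are limited to one consonant).
Epenthesis after each stranded consonant: /x/ → /xə/, /ʃ/ → /ʃə/, /h/ → /hə/, /n/ → /nə/, /ŋ/ → /ŋə/, /ʔ/ → /ʔə/.

xəʃəxɔhənəŋaŋəʔə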